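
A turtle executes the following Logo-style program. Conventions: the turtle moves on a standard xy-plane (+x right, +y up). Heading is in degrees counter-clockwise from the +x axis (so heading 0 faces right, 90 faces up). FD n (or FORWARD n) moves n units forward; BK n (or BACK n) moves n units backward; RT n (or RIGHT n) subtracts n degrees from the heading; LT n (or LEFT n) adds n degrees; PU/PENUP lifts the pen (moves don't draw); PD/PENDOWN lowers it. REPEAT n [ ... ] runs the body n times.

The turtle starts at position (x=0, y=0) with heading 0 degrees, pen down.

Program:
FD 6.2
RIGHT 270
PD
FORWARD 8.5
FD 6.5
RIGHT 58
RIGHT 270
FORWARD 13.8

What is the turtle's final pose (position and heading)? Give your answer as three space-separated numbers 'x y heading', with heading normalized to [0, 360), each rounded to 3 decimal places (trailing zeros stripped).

Answer: -1.113 26.703 122

Derivation:
Executing turtle program step by step:
Start: pos=(0,0), heading=0, pen down
FD 6.2: (0,0) -> (6.2,0) [heading=0, draw]
RT 270: heading 0 -> 90
PD: pen down
FD 8.5: (6.2,0) -> (6.2,8.5) [heading=90, draw]
FD 6.5: (6.2,8.5) -> (6.2,15) [heading=90, draw]
RT 58: heading 90 -> 32
RT 270: heading 32 -> 122
FD 13.8: (6.2,15) -> (-1.113,26.703) [heading=122, draw]
Final: pos=(-1.113,26.703), heading=122, 4 segment(s) drawn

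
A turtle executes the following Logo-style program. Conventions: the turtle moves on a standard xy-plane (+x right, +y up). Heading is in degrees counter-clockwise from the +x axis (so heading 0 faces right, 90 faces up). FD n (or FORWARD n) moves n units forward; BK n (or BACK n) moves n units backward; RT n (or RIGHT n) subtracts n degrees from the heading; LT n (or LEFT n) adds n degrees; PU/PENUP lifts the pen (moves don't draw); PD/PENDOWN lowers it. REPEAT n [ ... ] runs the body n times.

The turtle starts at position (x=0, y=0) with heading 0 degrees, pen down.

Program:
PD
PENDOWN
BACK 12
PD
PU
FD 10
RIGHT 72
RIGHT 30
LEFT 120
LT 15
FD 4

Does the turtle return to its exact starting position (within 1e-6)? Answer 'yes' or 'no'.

Answer: no

Derivation:
Executing turtle program step by step:
Start: pos=(0,0), heading=0, pen down
PD: pen down
PD: pen down
BK 12: (0,0) -> (-12,0) [heading=0, draw]
PD: pen down
PU: pen up
FD 10: (-12,0) -> (-2,0) [heading=0, move]
RT 72: heading 0 -> 288
RT 30: heading 288 -> 258
LT 120: heading 258 -> 18
LT 15: heading 18 -> 33
FD 4: (-2,0) -> (1.355,2.179) [heading=33, move]
Final: pos=(1.355,2.179), heading=33, 1 segment(s) drawn

Start position: (0, 0)
Final position: (1.355, 2.179)
Distance = 2.565; >= 1e-6 -> NOT closed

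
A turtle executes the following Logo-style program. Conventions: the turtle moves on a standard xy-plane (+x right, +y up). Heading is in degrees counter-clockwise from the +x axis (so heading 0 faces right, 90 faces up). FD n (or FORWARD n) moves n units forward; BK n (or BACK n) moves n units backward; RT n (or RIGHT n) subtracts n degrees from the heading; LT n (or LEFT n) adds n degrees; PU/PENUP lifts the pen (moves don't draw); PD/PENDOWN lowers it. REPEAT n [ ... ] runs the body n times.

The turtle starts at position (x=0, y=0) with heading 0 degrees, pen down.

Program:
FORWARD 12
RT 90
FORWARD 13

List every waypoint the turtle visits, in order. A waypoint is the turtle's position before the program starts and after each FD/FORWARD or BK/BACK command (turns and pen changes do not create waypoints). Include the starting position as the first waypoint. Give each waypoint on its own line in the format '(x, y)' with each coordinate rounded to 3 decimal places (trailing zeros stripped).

Executing turtle program step by step:
Start: pos=(0,0), heading=0, pen down
FD 12: (0,0) -> (12,0) [heading=0, draw]
RT 90: heading 0 -> 270
FD 13: (12,0) -> (12,-13) [heading=270, draw]
Final: pos=(12,-13), heading=270, 2 segment(s) drawn
Waypoints (3 total):
(0, 0)
(12, 0)
(12, -13)

Answer: (0, 0)
(12, 0)
(12, -13)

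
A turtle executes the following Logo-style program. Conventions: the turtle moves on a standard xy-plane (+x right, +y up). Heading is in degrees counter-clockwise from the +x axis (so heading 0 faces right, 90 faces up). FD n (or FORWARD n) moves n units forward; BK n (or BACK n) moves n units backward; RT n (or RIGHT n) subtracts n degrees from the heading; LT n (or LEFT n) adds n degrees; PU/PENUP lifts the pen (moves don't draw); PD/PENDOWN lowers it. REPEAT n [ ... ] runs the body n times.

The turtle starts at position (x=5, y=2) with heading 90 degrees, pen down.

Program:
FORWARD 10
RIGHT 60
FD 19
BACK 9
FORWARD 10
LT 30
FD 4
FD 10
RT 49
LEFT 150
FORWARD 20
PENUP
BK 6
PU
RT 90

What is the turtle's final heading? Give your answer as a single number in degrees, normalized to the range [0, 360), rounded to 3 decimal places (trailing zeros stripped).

Executing turtle program step by step:
Start: pos=(5,2), heading=90, pen down
FD 10: (5,2) -> (5,12) [heading=90, draw]
RT 60: heading 90 -> 30
FD 19: (5,12) -> (21.454,21.5) [heading=30, draw]
BK 9: (21.454,21.5) -> (13.66,17) [heading=30, draw]
FD 10: (13.66,17) -> (22.321,22) [heading=30, draw]
LT 30: heading 30 -> 60
FD 4: (22.321,22) -> (24.321,25.464) [heading=60, draw]
FD 10: (24.321,25.464) -> (29.321,34.124) [heading=60, draw]
RT 49: heading 60 -> 11
LT 150: heading 11 -> 161
FD 20: (29.321,34.124) -> (10.41,40.636) [heading=161, draw]
PU: pen up
BK 6: (10.41,40.636) -> (16.083,38.682) [heading=161, move]
PU: pen up
RT 90: heading 161 -> 71
Final: pos=(16.083,38.682), heading=71, 7 segment(s) drawn

Answer: 71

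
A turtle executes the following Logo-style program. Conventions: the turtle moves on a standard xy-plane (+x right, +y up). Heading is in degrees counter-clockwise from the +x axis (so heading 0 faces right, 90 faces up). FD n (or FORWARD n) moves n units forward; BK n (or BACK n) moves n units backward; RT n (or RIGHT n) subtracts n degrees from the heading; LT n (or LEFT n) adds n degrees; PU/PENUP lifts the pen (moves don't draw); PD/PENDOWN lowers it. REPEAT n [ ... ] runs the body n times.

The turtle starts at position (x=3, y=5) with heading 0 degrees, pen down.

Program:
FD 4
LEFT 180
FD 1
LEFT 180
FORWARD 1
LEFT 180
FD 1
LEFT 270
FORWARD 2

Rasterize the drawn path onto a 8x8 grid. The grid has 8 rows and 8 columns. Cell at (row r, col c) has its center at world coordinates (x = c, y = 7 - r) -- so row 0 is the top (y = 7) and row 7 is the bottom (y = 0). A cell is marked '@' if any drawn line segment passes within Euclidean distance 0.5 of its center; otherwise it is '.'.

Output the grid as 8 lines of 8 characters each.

Segment 0: (3,5) -> (7,5)
Segment 1: (7,5) -> (6,5)
Segment 2: (6,5) -> (7,5)
Segment 3: (7,5) -> (6,5)
Segment 4: (6,5) -> (6,7)

Answer: ......@.
......@.
...@@@@@
........
........
........
........
........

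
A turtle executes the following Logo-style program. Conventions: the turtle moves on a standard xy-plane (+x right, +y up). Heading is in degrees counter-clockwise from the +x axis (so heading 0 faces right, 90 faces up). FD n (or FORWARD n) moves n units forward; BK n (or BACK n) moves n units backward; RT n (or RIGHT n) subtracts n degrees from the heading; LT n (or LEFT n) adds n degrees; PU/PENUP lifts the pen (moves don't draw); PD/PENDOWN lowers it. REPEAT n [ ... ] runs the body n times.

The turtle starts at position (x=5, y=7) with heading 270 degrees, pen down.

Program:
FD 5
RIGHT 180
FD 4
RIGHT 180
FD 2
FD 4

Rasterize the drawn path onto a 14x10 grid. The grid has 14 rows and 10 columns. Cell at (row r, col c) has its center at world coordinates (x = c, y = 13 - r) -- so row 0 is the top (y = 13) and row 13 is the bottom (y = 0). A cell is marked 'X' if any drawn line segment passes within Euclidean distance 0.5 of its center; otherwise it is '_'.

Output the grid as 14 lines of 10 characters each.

Answer: __________
__________
__________
__________
__________
__________
_____X____
_____X____
_____X____
_____X____
_____X____
_____X____
_____X____
_____X____

Derivation:
Segment 0: (5,7) -> (5,2)
Segment 1: (5,2) -> (5,6)
Segment 2: (5,6) -> (5,4)
Segment 3: (5,4) -> (5,0)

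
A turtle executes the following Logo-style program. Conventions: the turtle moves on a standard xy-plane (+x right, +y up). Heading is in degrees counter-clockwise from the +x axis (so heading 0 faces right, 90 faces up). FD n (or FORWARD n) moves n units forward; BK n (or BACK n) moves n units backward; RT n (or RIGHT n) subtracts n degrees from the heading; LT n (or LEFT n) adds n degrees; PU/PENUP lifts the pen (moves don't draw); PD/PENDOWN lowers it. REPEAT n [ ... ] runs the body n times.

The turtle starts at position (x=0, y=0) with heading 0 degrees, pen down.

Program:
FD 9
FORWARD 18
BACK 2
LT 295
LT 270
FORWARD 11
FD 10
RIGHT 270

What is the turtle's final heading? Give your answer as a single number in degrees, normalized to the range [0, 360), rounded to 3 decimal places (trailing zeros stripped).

Answer: 295

Derivation:
Executing turtle program step by step:
Start: pos=(0,0), heading=0, pen down
FD 9: (0,0) -> (9,0) [heading=0, draw]
FD 18: (9,0) -> (27,0) [heading=0, draw]
BK 2: (27,0) -> (25,0) [heading=0, draw]
LT 295: heading 0 -> 295
LT 270: heading 295 -> 205
FD 11: (25,0) -> (15.031,-4.649) [heading=205, draw]
FD 10: (15.031,-4.649) -> (5.968,-8.875) [heading=205, draw]
RT 270: heading 205 -> 295
Final: pos=(5.968,-8.875), heading=295, 5 segment(s) drawn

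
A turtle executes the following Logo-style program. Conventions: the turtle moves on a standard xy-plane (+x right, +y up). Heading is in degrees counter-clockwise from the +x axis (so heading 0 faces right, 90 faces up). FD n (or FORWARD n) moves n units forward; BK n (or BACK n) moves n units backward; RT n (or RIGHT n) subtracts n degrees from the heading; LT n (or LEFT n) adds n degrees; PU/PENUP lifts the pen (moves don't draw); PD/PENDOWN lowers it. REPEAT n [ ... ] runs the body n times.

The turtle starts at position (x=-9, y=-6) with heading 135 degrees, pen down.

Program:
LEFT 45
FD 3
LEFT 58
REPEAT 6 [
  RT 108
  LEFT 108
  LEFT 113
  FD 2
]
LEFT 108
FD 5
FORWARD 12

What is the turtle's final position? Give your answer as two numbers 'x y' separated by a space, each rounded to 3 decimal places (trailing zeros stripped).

Executing turtle program step by step:
Start: pos=(-9,-6), heading=135, pen down
LT 45: heading 135 -> 180
FD 3: (-9,-6) -> (-12,-6) [heading=180, draw]
LT 58: heading 180 -> 238
REPEAT 6 [
  -- iteration 1/6 --
  RT 108: heading 238 -> 130
  LT 108: heading 130 -> 238
  LT 113: heading 238 -> 351
  FD 2: (-12,-6) -> (-10.025,-6.313) [heading=351, draw]
  -- iteration 2/6 --
  RT 108: heading 351 -> 243
  LT 108: heading 243 -> 351
  LT 113: heading 351 -> 104
  FD 2: (-10.025,-6.313) -> (-10.508,-4.372) [heading=104, draw]
  -- iteration 3/6 --
  RT 108: heading 104 -> 356
  LT 108: heading 356 -> 104
  LT 113: heading 104 -> 217
  FD 2: (-10.508,-4.372) -> (-12.106,-5.576) [heading=217, draw]
  -- iteration 4/6 --
  RT 108: heading 217 -> 109
  LT 108: heading 109 -> 217
  LT 113: heading 217 -> 330
  FD 2: (-12.106,-5.576) -> (-10.374,-6.576) [heading=330, draw]
  -- iteration 5/6 --
  RT 108: heading 330 -> 222
  LT 108: heading 222 -> 330
  LT 113: heading 330 -> 83
  FD 2: (-10.374,-6.576) -> (-10.13,-4.591) [heading=83, draw]
  -- iteration 6/6 --
  RT 108: heading 83 -> 335
  LT 108: heading 335 -> 83
  LT 113: heading 83 -> 196
  FD 2: (-10.13,-4.591) -> (-12.052,-5.142) [heading=196, draw]
]
LT 108: heading 196 -> 304
FD 5: (-12.052,-5.142) -> (-9.257,-9.287) [heading=304, draw]
FD 12: (-9.257,-9.287) -> (-2.546,-19.236) [heading=304, draw]
Final: pos=(-2.546,-19.236), heading=304, 9 segment(s) drawn

Answer: -2.546 -19.236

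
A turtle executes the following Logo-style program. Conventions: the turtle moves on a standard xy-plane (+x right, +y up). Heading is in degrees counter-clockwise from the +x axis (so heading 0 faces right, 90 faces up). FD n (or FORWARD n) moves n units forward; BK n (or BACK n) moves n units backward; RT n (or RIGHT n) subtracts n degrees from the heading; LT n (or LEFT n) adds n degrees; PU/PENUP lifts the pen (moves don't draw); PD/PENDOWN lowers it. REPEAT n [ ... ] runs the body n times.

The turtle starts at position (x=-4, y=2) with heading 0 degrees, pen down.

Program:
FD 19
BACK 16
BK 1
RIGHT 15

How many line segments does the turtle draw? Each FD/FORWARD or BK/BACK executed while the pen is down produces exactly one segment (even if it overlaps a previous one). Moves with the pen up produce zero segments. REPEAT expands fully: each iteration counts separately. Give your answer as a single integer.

Executing turtle program step by step:
Start: pos=(-4,2), heading=0, pen down
FD 19: (-4,2) -> (15,2) [heading=0, draw]
BK 16: (15,2) -> (-1,2) [heading=0, draw]
BK 1: (-1,2) -> (-2,2) [heading=0, draw]
RT 15: heading 0 -> 345
Final: pos=(-2,2), heading=345, 3 segment(s) drawn
Segments drawn: 3

Answer: 3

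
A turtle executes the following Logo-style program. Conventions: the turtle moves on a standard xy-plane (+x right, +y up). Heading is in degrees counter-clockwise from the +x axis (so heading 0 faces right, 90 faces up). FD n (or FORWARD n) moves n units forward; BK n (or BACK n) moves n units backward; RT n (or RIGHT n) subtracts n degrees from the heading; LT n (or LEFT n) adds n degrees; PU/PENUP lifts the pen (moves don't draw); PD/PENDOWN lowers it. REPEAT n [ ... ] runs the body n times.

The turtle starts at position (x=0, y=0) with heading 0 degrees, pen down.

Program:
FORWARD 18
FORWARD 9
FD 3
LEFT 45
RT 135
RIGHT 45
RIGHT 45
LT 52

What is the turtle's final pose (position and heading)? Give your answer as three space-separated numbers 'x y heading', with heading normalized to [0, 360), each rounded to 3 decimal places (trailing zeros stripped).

Executing turtle program step by step:
Start: pos=(0,0), heading=0, pen down
FD 18: (0,0) -> (18,0) [heading=0, draw]
FD 9: (18,0) -> (27,0) [heading=0, draw]
FD 3: (27,0) -> (30,0) [heading=0, draw]
LT 45: heading 0 -> 45
RT 135: heading 45 -> 270
RT 45: heading 270 -> 225
RT 45: heading 225 -> 180
LT 52: heading 180 -> 232
Final: pos=(30,0), heading=232, 3 segment(s) drawn

Answer: 30 0 232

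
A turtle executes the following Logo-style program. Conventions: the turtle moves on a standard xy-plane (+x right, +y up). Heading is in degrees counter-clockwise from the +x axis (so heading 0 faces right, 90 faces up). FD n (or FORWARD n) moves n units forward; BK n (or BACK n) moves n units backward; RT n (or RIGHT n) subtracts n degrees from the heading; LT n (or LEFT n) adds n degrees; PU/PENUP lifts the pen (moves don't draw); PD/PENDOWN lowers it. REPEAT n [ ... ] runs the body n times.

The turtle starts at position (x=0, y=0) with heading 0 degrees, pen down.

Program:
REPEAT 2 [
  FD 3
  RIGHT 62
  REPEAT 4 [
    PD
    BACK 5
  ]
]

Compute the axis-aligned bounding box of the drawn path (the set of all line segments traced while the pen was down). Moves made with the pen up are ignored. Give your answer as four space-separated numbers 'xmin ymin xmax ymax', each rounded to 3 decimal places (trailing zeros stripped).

Executing turtle program step by step:
Start: pos=(0,0), heading=0, pen down
REPEAT 2 [
  -- iteration 1/2 --
  FD 3: (0,0) -> (3,0) [heading=0, draw]
  RT 62: heading 0 -> 298
  REPEAT 4 [
    -- iteration 1/4 --
    PD: pen down
    BK 5: (3,0) -> (0.653,4.415) [heading=298, draw]
    -- iteration 2/4 --
    PD: pen down
    BK 5: (0.653,4.415) -> (-1.695,8.829) [heading=298, draw]
    -- iteration 3/4 --
    PD: pen down
    BK 5: (-1.695,8.829) -> (-4.042,13.244) [heading=298, draw]
    -- iteration 4/4 --
    PD: pen down
    BK 5: (-4.042,13.244) -> (-6.389,17.659) [heading=298, draw]
  ]
  -- iteration 2/2 --
  FD 3: (-6.389,17.659) -> (-4.981,15.01) [heading=298, draw]
  RT 62: heading 298 -> 236
  REPEAT 4 [
    -- iteration 1/4 --
    PD: pen down
    BK 5: (-4.981,15.01) -> (-2.185,19.155) [heading=236, draw]
    -- iteration 2/4 --
    PD: pen down
    BK 5: (-2.185,19.155) -> (0.611,23.3) [heading=236, draw]
    -- iteration 3/4 --
    PD: pen down
    BK 5: (0.611,23.3) -> (3.407,27.446) [heading=236, draw]
    -- iteration 4/4 --
    PD: pen down
    BK 5: (3.407,27.446) -> (6.203,31.591) [heading=236, draw]
  ]
]
Final: pos=(6.203,31.591), heading=236, 10 segment(s) drawn

Segment endpoints: x in {-6.389, -4.981, -4.042, -2.185, -1.695, 0, 0.611, 0.653, 3, 3.407, 6.203}, y in {0, 4.415, 8.829, 13.244, 15.01, 17.659, 19.155, 23.3, 27.446, 31.591}
xmin=-6.389, ymin=0, xmax=6.203, ymax=31.591

Answer: -6.389 0 6.203 31.591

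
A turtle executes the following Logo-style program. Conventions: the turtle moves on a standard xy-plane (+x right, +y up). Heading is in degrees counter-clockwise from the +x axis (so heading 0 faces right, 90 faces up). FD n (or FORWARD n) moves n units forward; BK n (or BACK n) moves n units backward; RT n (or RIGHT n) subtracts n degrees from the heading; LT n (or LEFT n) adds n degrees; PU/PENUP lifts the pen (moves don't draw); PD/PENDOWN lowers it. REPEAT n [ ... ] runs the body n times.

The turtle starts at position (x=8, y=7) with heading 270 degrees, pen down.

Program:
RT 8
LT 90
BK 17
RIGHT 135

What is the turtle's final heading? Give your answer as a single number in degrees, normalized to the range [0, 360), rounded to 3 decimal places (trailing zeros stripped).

Executing turtle program step by step:
Start: pos=(8,7), heading=270, pen down
RT 8: heading 270 -> 262
LT 90: heading 262 -> 352
BK 17: (8,7) -> (-8.835,9.366) [heading=352, draw]
RT 135: heading 352 -> 217
Final: pos=(-8.835,9.366), heading=217, 1 segment(s) drawn

Answer: 217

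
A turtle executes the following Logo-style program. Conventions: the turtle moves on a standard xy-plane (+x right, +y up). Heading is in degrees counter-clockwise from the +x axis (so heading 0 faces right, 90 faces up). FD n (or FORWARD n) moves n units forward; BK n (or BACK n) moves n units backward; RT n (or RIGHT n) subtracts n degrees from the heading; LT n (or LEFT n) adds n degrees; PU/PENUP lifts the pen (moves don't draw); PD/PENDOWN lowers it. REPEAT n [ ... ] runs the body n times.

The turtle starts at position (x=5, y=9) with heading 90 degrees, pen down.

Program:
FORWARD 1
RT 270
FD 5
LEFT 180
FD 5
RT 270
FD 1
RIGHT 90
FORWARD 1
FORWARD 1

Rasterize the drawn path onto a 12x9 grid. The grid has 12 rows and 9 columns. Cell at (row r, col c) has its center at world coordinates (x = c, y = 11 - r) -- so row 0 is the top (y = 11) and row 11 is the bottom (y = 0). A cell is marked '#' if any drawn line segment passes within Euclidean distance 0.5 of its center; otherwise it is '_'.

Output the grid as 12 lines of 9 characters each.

Segment 0: (5,9) -> (5,10)
Segment 1: (5,10) -> (0,10)
Segment 2: (0,10) -> (5,10)
Segment 3: (5,10) -> (5,11)
Segment 4: (5,11) -> (6,11)
Segment 5: (6,11) -> (7,11)

Answer: _____###_
######___
_____#___
_________
_________
_________
_________
_________
_________
_________
_________
_________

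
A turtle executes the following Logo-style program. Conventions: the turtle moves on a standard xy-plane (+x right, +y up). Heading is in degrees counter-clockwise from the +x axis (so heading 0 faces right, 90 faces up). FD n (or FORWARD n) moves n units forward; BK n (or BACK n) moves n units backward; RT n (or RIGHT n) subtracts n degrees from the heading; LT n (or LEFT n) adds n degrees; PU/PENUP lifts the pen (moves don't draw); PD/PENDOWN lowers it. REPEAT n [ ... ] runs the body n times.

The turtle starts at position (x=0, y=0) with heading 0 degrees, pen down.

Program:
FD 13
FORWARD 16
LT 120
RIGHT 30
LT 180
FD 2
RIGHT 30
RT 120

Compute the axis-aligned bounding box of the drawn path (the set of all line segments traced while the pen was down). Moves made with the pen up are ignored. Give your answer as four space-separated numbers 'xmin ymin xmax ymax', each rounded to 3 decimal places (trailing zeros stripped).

Answer: 0 -2 29 0

Derivation:
Executing turtle program step by step:
Start: pos=(0,0), heading=0, pen down
FD 13: (0,0) -> (13,0) [heading=0, draw]
FD 16: (13,0) -> (29,0) [heading=0, draw]
LT 120: heading 0 -> 120
RT 30: heading 120 -> 90
LT 180: heading 90 -> 270
FD 2: (29,0) -> (29,-2) [heading=270, draw]
RT 30: heading 270 -> 240
RT 120: heading 240 -> 120
Final: pos=(29,-2), heading=120, 3 segment(s) drawn

Segment endpoints: x in {0, 13, 29}, y in {-2, 0}
xmin=0, ymin=-2, xmax=29, ymax=0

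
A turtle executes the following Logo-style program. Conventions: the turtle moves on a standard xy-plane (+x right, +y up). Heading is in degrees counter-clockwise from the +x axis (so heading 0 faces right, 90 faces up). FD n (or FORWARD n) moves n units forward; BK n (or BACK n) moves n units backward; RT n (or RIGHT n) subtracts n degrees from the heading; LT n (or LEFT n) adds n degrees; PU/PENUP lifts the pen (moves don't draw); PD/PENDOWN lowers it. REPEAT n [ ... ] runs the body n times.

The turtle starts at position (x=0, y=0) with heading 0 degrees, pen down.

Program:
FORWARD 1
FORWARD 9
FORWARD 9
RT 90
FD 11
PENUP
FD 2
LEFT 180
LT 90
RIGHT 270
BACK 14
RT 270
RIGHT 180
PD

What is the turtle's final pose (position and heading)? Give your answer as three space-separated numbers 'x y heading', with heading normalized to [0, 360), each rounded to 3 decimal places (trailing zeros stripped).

Executing turtle program step by step:
Start: pos=(0,0), heading=0, pen down
FD 1: (0,0) -> (1,0) [heading=0, draw]
FD 9: (1,0) -> (10,0) [heading=0, draw]
FD 9: (10,0) -> (19,0) [heading=0, draw]
RT 90: heading 0 -> 270
FD 11: (19,0) -> (19,-11) [heading=270, draw]
PU: pen up
FD 2: (19,-11) -> (19,-13) [heading=270, move]
LT 180: heading 270 -> 90
LT 90: heading 90 -> 180
RT 270: heading 180 -> 270
BK 14: (19,-13) -> (19,1) [heading=270, move]
RT 270: heading 270 -> 0
RT 180: heading 0 -> 180
PD: pen down
Final: pos=(19,1), heading=180, 4 segment(s) drawn

Answer: 19 1 180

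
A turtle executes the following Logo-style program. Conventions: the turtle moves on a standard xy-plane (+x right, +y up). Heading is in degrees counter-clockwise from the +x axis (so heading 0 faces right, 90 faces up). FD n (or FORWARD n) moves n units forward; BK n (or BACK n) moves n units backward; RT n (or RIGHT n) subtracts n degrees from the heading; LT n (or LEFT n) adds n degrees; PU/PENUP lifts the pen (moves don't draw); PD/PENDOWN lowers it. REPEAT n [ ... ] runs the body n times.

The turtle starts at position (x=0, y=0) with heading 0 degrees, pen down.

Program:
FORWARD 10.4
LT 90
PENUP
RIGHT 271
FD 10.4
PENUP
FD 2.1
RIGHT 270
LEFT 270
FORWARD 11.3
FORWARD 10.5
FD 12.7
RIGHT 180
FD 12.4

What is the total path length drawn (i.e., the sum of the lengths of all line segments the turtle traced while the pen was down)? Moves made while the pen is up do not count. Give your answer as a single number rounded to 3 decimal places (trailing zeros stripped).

Executing turtle program step by step:
Start: pos=(0,0), heading=0, pen down
FD 10.4: (0,0) -> (10.4,0) [heading=0, draw]
LT 90: heading 0 -> 90
PU: pen up
RT 271: heading 90 -> 179
FD 10.4: (10.4,0) -> (0.002,0.182) [heading=179, move]
PU: pen up
FD 2.1: (0.002,0.182) -> (-2.098,0.218) [heading=179, move]
RT 270: heading 179 -> 269
LT 270: heading 269 -> 179
FD 11.3: (-2.098,0.218) -> (-13.396,0.415) [heading=179, move]
FD 10.5: (-13.396,0.415) -> (-23.895,0.599) [heading=179, move]
FD 12.7: (-23.895,0.599) -> (-36.593,0.82) [heading=179, move]
RT 180: heading 179 -> 359
FD 12.4: (-36.593,0.82) -> (-24.195,0.604) [heading=359, move]
Final: pos=(-24.195,0.604), heading=359, 1 segment(s) drawn

Segment lengths:
  seg 1: (0,0) -> (10.4,0), length = 10.4
Total = 10.4

Answer: 10.4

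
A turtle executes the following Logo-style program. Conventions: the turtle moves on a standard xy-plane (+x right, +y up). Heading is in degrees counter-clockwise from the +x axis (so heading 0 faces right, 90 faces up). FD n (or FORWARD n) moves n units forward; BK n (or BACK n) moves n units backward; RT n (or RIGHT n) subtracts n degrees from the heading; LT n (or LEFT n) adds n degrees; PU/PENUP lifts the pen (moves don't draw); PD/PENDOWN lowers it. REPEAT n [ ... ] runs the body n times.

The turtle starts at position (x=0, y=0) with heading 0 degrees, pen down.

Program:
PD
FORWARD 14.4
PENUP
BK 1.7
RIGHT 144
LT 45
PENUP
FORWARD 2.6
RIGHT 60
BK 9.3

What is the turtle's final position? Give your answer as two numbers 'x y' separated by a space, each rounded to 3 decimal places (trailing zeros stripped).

Answer: 20.976 0.765

Derivation:
Executing turtle program step by step:
Start: pos=(0,0), heading=0, pen down
PD: pen down
FD 14.4: (0,0) -> (14.4,0) [heading=0, draw]
PU: pen up
BK 1.7: (14.4,0) -> (12.7,0) [heading=0, move]
RT 144: heading 0 -> 216
LT 45: heading 216 -> 261
PU: pen up
FD 2.6: (12.7,0) -> (12.293,-2.568) [heading=261, move]
RT 60: heading 261 -> 201
BK 9.3: (12.293,-2.568) -> (20.976,0.765) [heading=201, move]
Final: pos=(20.976,0.765), heading=201, 1 segment(s) drawn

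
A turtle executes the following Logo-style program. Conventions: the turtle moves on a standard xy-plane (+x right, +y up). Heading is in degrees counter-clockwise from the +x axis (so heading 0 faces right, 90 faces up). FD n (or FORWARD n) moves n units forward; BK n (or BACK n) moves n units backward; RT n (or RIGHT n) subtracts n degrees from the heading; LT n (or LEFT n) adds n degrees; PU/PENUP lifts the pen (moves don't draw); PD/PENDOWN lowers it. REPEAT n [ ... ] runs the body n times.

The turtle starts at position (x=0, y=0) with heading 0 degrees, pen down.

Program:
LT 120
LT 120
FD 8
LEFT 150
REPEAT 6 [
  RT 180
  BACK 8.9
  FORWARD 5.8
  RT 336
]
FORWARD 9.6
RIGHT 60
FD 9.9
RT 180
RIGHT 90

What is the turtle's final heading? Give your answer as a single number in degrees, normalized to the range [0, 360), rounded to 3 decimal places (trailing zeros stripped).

Answer: 204

Derivation:
Executing turtle program step by step:
Start: pos=(0,0), heading=0, pen down
LT 120: heading 0 -> 120
LT 120: heading 120 -> 240
FD 8: (0,0) -> (-4,-6.928) [heading=240, draw]
LT 150: heading 240 -> 30
REPEAT 6 [
  -- iteration 1/6 --
  RT 180: heading 30 -> 210
  BK 8.9: (-4,-6.928) -> (3.708,-2.478) [heading=210, draw]
  FD 5.8: (3.708,-2.478) -> (-1.315,-5.378) [heading=210, draw]
  RT 336: heading 210 -> 234
  -- iteration 2/6 --
  RT 180: heading 234 -> 54
  BK 8.9: (-1.315,-5.378) -> (-6.547,-12.578) [heading=54, draw]
  FD 5.8: (-6.547,-12.578) -> (-3.137,-7.886) [heading=54, draw]
  RT 336: heading 54 -> 78
  -- iteration 3/6 --
  RT 180: heading 78 -> 258
  BK 8.9: (-3.137,-7.886) -> (-1.287,0.819) [heading=258, draw]
  FD 5.8: (-1.287,0.819) -> (-2.493,-4.854) [heading=258, draw]
  RT 336: heading 258 -> 282
  -- iteration 4/6 --
  RT 180: heading 282 -> 102
  BK 8.9: (-2.493,-4.854) -> (-0.643,-13.559) [heading=102, draw]
  FD 5.8: (-0.643,-13.559) -> (-1.848,-7.886) [heading=102, draw]
  RT 336: heading 102 -> 126
  -- iteration 5/6 --
  RT 180: heading 126 -> 306
  BK 8.9: (-1.848,-7.886) -> (-7.08,-0.686) [heading=306, draw]
  FD 5.8: (-7.08,-0.686) -> (-3.671,-5.378) [heading=306, draw]
  RT 336: heading 306 -> 330
  -- iteration 6/6 --
  RT 180: heading 330 -> 150
  BK 8.9: (-3.671,-5.378) -> (4.037,-9.828) [heading=150, draw]
  FD 5.8: (4.037,-9.828) -> (-0.986,-6.928) [heading=150, draw]
  RT 336: heading 150 -> 174
]
FD 9.6: (-0.986,-6.928) -> (-10.533,-5.925) [heading=174, draw]
RT 60: heading 174 -> 114
FD 9.9: (-10.533,-5.925) -> (-14.56,3.119) [heading=114, draw]
RT 180: heading 114 -> 294
RT 90: heading 294 -> 204
Final: pos=(-14.56,3.119), heading=204, 15 segment(s) drawn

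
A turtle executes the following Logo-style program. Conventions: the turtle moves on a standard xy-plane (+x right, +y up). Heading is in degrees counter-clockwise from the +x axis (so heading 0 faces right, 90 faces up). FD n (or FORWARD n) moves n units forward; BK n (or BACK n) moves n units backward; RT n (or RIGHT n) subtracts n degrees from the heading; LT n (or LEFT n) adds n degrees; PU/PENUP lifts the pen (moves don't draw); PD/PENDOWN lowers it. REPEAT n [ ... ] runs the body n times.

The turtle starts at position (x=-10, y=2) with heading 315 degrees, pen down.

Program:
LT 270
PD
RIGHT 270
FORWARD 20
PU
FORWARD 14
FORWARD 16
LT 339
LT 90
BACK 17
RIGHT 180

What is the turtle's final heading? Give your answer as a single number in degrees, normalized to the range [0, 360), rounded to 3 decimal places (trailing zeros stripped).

Answer: 204

Derivation:
Executing turtle program step by step:
Start: pos=(-10,2), heading=315, pen down
LT 270: heading 315 -> 225
PD: pen down
RT 270: heading 225 -> 315
FD 20: (-10,2) -> (4.142,-12.142) [heading=315, draw]
PU: pen up
FD 14: (4.142,-12.142) -> (14.042,-22.042) [heading=315, move]
FD 16: (14.042,-22.042) -> (25.355,-33.355) [heading=315, move]
LT 339: heading 315 -> 294
LT 90: heading 294 -> 24
BK 17: (25.355,-33.355) -> (9.825,-40.27) [heading=24, move]
RT 180: heading 24 -> 204
Final: pos=(9.825,-40.27), heading=204, 1 segment(s) drawn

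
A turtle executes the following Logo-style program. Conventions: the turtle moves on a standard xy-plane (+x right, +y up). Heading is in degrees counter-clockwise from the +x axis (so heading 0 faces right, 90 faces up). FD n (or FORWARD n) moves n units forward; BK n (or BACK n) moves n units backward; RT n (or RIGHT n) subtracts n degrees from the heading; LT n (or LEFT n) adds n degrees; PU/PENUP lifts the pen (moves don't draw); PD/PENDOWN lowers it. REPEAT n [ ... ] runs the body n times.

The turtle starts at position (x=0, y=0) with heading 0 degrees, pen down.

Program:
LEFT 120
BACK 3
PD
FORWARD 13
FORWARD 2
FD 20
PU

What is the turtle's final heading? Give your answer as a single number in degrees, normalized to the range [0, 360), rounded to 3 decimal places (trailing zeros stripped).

Answer: 120

Derivation:
Executing turtle program step by step:
Start: pos=(0,0), heading=0, pen down
LT 120: heading 0 -> 120
BK 3: (0,0) -> (1.5,-2.598) [heading=120, draw]
PD: pen down
FD 13: (1.5,-2.598) -> (-5,8.66) [heading=120, draw]
FD 2: (-5,8.66) -> (-6,10.392) [heading=120, draw]
FD 20: (-6,10.392) -> (-16,27.713) [heading=120, draw]
PU: pen up
Final: pos=(-16,27.713), heading=120, 4 segment(s) drawn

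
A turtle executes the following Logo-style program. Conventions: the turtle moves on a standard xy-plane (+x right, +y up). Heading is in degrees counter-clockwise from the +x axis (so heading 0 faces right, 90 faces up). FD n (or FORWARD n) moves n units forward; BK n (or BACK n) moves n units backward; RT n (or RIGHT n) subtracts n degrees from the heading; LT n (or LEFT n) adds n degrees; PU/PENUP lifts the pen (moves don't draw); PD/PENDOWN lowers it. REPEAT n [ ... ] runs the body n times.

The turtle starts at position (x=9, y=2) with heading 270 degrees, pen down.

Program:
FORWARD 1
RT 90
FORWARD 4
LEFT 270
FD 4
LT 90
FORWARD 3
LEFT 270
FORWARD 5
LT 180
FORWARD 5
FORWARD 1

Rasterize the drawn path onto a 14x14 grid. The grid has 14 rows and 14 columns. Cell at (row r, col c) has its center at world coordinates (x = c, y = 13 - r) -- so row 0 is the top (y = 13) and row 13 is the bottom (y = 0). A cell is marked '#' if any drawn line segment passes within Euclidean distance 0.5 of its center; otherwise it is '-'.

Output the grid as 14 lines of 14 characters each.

Segment 0: (9,2) -> (9,1)
Segment 1: (9,1) -> (5,1)
Segment 2: (5,1) -> (5,5)
Segment 3: (5,5) -> (2,5)
Segment 4: (2,5) -> (2,10)
Segment 5: (2,10) -> (2,5)
Segment 6: (2,5) -> (2,4)

Answer: --------------
--------------
--------------
--#-----------
--#-----------
--#-----------
--#-----------
--#-----------
--####--------
--#--#--------
-----#--------
-----#---#----
-----#####----
--------------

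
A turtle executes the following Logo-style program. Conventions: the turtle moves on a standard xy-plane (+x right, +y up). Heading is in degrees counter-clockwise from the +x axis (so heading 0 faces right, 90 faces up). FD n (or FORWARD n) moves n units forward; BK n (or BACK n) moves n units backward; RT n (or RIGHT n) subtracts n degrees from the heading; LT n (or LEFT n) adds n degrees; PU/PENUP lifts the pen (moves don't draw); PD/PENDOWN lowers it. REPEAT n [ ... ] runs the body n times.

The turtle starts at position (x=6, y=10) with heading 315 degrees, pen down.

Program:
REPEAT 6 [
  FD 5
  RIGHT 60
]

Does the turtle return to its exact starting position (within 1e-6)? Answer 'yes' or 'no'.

Executing turtle program step by step:
Start: pos=(6,10), heading=315, pen down
REPEAT 6 [
  -- iteration 1/6 --
  FD 5: (6,10) -> (9.536,6.464) [heading=315, draw]
  RT 60: heading 315 -> 255
  -- iteration 2/6 --
  FD 5: (9.536,6.464) -> (8.241,1.635) [heading=255, draw]
  RT 60: heading 255 -> 195
  -- iteration 3/6 --
  FD 5: (8.241,1.635) -> (3.412,0.341) [heading=195, draw]
  RT 60: heading 195 -> 135
  -- iteration 4/6 --
  FD 5: (3.412,0.341) -> (-0.124,3.876) [heading=135, draw]
  RT 60: heading 135 -> 75
  -- iteration 5/6 --
  FD 5: (-0.124,3.876) -> (1.17,8.706) [heading=75, draw]
  RT 60: heading 75 -> 15
  -- iteration 6/6 --
  FD 5: (1.17,8.706) -> (6,10) [heading=15, draw]
  RT 60: heading 15 -> 315
]
Final: pos=(6,10), heading=315, 6 segment(s) drawn

Start position: (6, 10)
Final position: (6, 10)
Distance = 0; < 1e-6 -> CLOSED

Answer: yes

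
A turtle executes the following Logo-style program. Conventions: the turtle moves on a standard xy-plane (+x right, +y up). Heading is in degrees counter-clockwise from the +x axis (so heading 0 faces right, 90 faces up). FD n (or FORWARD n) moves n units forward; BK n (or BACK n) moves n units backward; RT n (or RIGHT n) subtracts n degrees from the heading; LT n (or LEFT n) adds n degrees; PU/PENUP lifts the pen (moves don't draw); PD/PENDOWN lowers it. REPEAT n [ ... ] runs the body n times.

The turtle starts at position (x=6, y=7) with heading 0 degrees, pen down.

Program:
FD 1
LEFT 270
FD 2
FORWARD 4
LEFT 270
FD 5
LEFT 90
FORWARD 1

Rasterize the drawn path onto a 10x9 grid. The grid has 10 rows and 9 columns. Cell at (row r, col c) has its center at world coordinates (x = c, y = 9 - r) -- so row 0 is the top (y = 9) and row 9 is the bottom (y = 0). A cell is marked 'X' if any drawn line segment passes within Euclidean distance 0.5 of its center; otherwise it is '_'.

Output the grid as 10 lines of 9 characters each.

Segment 0: (6,7) -> (7,7)
Segment 1: (7,7) -> (7,5)
Segment 2: (7,5) -> (7,1)
Segment 3: (7,1) -> (2,1)
Segment 4: (2,1) -> (2,0)

Answer: _________
_________
______XX_
_______X_
_______X_
_______X_
_______X_
_______X_
__XXXXXX_
__X______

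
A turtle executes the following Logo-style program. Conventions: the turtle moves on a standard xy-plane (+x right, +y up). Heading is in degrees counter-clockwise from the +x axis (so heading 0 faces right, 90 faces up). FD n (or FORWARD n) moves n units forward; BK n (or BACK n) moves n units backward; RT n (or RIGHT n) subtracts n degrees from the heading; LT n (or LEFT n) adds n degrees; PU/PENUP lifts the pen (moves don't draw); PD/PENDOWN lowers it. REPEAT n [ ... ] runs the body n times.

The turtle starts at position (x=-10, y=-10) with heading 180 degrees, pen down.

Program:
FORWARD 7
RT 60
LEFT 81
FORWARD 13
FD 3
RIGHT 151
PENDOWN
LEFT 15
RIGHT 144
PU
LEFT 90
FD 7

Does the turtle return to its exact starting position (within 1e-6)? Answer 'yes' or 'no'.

Executing turtle program step by step:
Start: pos=(-10,-10), heading=180, pen down
FD 7: (-10,-10) -> (-17,-10) [heading=180, draw]
RT 60: heading 180 -> 120
LT 81: heading 120 -> 201
FD 13: (-17,-10) -> (-29.137,-14.659) [heading=201, draw]
FD 3: (-29.137,-14.659) -> (-31.937,-15.734) [heading=201, draw]
RT 151: heading 201 -> 50
PD: pen down
LT 15: heading 50 -> 65
RT 144: heading 65 -> 281
PU: pen up
LT 90: heading 281 -> 11
FD 7: (-31.937,-15.734) -> (-25.066,-14.398) [heading=11, move]
Final: pos=(-25.066,-14.398), heading=11, 3 segment(s) drawn

Start position: (-10, -10)
Final position: (-25.066, -14.398)
Distance = 15.695; >= 1e-6 -> NOT closed

Answer: no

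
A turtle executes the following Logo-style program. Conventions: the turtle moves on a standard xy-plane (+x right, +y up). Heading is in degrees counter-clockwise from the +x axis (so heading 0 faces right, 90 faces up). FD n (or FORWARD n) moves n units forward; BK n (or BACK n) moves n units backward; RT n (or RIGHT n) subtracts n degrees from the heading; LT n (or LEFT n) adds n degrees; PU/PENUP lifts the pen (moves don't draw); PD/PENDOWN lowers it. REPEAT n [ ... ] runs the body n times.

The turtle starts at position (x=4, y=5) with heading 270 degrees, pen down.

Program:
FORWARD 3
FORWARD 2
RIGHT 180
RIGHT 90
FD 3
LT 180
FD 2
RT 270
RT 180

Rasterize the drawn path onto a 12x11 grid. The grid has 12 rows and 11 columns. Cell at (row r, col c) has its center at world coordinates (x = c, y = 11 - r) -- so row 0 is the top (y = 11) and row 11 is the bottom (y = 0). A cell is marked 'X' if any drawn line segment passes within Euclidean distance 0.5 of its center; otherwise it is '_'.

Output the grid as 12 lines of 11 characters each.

Segment 0: (4,5) -> (4,2)
Segment 1: (4,2) -> (4,0)
Segment 2: (4,0) -> (7,0)
Segment 3: (7,0) -> (5,0)

Answer: ___________
___________
___________
___________
___________
___________
____X______
____X______
____X______
____X______
____X______
____XXXX___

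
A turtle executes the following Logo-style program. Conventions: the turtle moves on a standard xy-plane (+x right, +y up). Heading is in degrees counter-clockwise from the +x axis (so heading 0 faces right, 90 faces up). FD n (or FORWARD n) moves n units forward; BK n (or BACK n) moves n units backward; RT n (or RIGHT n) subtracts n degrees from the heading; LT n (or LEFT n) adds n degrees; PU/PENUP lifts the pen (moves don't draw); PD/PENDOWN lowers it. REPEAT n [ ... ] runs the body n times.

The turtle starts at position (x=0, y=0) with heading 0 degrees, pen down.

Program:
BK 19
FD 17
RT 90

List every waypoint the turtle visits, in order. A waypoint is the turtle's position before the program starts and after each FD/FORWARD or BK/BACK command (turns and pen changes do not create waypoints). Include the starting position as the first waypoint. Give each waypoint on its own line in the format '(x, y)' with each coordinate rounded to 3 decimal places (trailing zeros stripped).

Answer: (0, 0)
(-19, 0)
(-2, 0)

Derivation:
Executing turtle program step by step:
Start: pos=(0,0), heading=0, pen down
BK 19: (0,0) -> (-19,0) [heading=0, draw]
FD 17: (-19,0) -> (-2,0) [heading=0, draw]
RT 90: heading 0 -> 270
Final: pos=(-2,0), heading=270, 2 segment(s) drawn
Waypoints (3 total):
(0, 0)
(-19, 0)
(-2, 0)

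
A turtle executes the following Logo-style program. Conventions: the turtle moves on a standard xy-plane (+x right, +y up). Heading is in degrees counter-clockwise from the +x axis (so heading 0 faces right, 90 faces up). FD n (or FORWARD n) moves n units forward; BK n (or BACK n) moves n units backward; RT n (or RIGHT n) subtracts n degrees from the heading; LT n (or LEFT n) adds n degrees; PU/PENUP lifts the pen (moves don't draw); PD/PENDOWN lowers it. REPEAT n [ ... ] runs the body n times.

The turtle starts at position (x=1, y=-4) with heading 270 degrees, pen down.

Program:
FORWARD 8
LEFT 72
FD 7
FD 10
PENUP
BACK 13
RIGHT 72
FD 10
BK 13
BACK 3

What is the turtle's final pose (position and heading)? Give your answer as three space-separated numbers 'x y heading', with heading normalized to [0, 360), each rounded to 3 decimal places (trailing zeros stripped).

Executing turtle program step by step:
Start: pos=(1,-4), heading=270, pen down
FD 8: (1,-4) -> (1,-12) [heading=270, draw]
LT 72: heading 270 -> 342
FD 7: (1,-12) -> (7.657,-14.163) [heading=342, draw]
FD 10: (7.657,-14.163) -> (17.168,-17.253) [heading=342, draw]
PU: pen up
BK 13: (17.168,-17.253) -> (4.804,-13.236) [heading=342, move]
RT 72: heading 342 -> 270
FD 10: (4.804,-13.236) -> (4.804,-23.236) [heading=270, move]
BK 13: (4.804,-23.236) -> (4.804,-10.236) [heading=270, move]
BK 3: (4.804,-10.236) -> (4.804,-7.236) [heading=270, move]
Final: pos=(4.804,-7.236), heading=270, 3 segment(s) drawn

Answer: 4.804 -7.236 270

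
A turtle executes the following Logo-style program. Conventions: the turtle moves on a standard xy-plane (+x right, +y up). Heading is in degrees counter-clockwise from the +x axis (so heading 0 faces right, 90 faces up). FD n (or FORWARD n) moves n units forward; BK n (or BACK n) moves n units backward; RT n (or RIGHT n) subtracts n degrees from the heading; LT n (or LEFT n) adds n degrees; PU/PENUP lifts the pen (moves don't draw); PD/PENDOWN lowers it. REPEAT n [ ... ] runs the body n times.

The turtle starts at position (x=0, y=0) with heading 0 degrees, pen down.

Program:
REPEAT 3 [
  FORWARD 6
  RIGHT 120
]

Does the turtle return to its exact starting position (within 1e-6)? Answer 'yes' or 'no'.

Answer: yes

Derivation:
Executing turtle program step by step:
Start: pos=(0,0), heading=0, pen down
REPEAT 3 [
  -- iteration 1/3 --
  FD 6: (0,0) -> (6,0) [heading=0, draw]
  RT 120: heading 0 -> 240
  -- iteration 2/3 --
  FD 6: (6,0) -> (3,-5.196) [heading=240, draw]
  RT 120: heading 240 -> 120
  -- iteration 3/3 --
  FD 6: (3,-5.196) -> (0,0) [heading=120, draw]
  RT 120: heading 120 -> 0
]
Final: pos=(0,0), heading=0, 3 segment(s) drawn

Start position: (0, 0)
Final position: (0, 0)
Distance = 0; < 1e-6 -> CLOSED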